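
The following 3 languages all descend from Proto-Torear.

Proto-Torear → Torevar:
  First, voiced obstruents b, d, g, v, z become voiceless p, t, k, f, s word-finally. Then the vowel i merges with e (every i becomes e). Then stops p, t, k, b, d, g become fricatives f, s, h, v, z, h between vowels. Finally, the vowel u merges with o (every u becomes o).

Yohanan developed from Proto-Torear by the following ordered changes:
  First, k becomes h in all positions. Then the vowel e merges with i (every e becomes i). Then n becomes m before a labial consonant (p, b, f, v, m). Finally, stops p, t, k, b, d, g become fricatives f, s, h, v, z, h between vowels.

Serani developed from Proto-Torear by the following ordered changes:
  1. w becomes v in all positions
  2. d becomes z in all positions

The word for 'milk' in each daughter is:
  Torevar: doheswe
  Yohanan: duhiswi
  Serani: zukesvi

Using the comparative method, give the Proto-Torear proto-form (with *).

*dukeswi

Position 7: Torevar has e, Yohanan has i, Serani has i. Serani preserves i here (none of its changes turn any other segment into i), so the proto-segment is *i.
Position 3: Torevar has h, Yohanan has h, Serani has k. Serani preserves k here (none of its changes turn any other segment into k), so the proto-segment is *k.
This points to *dukeswi. Verify forward in each daughter:
Torevar: *dukeswi > dukeswe > duheswe > doheswe  (by vowel merger, intervocalic lenition, vowel merger)
Yohanan: *dukeswi > duheswi > duhiswi  (by unconditioned shift, vowel merger)
Serani: start from *dukeswi.
  rule 1 (unconditioned shift): dukeswi → dukesvi
  rule 2 (unconditioned shift): dukesvi → zukesvi
  ⇒ Serani zukesvi
No other proto-form is consistent with every reflex, so the reconstruction is *dukeswi.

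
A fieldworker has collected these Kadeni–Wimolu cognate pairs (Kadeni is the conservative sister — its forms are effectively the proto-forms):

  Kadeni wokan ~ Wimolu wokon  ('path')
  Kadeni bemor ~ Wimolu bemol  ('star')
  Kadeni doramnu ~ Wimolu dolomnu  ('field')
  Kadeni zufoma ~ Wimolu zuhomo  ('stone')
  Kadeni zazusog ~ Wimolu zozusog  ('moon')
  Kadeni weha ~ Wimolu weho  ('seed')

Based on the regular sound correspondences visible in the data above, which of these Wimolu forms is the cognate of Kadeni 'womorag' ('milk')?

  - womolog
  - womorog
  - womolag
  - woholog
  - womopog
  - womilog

doramnu ~ dolomnu — Kadeni r corresponds to Wimolu l between vowels (before a back vowel).
zazusog ~ zozusog — Kadeni a corresponds to Wimolu o after a consonant, before a consonant other than r, m, n, p, b, f, v.
Applying these to Kadeni 'womorag':
  womorag → womolag   (r→l between vowels (before a back vowel))
  womolag → womolog   (a→o after a consonant, before a consonant other than r, m, n, p, b, f, v)
So the Wimolu cognate is 'womolog'.

womolog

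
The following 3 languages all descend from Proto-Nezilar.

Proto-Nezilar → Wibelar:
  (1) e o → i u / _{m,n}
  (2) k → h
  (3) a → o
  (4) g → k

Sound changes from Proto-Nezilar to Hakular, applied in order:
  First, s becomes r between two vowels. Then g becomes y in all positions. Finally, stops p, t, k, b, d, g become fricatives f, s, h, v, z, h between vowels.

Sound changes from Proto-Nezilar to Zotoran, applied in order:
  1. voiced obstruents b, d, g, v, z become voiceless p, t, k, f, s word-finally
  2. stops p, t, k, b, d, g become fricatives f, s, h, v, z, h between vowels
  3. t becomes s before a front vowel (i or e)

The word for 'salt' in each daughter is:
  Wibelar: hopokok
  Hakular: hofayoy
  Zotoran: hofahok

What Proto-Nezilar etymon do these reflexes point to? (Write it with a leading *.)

*hopagog

Position 7: Wibelar has k, Hakular has y, Zotoran has k. In Wibelar, k can only continue *g, so the proto-segment is *g.
Position 3: Wibelar has p, Hakular has f, Zotoran has f. Wibelar preserves p here (none of its changes turn any other segment into p), so the proto-segment is *p.
Position 4: Wibelar has o, Hakular has a, Zotoran has a. Hakular preserves a here (none of its changes turn any other segment into a), so the proto-segment is *a.
This points to *hopagog. Verify forward in each daughter:
Wibelar: *hopagog
  hopagog (rule 1 does not apply)
  hopagog (rule 2 does not apply)
  hopagog → hopogog   [vowel merger]
  hopogog → hopokok   [unconditioned shift]
  giving Wibelar hopokok.
Hakular: *hopagog > hopayoy > hofayoy  (by unconditioned shift, intervocalic lenition)
Zotoran: *hopagog > hopagok > hofahok  (by final devoicing, intervocalic lenition)
Only *hopagog yields all of Wibelar hopokok, Hakular hofayoy, Zotoran hofahok.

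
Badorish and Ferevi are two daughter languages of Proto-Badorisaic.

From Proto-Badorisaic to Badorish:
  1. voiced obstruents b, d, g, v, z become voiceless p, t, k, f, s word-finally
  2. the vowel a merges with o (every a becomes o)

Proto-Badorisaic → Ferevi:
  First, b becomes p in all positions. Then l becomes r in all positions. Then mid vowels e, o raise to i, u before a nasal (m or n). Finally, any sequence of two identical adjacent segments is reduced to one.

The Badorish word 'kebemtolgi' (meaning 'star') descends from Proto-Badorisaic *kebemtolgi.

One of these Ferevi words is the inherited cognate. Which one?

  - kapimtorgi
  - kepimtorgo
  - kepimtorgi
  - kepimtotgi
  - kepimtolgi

Ferevi: *kebemtolgi > kepemtolgi > kepemtorgi > kepimtorgi  (by unconditioned shift, unconditioned shift, pre-nasal raising)
The other candidates each miss or misapply at least one Ferevi change.

kepimtorgi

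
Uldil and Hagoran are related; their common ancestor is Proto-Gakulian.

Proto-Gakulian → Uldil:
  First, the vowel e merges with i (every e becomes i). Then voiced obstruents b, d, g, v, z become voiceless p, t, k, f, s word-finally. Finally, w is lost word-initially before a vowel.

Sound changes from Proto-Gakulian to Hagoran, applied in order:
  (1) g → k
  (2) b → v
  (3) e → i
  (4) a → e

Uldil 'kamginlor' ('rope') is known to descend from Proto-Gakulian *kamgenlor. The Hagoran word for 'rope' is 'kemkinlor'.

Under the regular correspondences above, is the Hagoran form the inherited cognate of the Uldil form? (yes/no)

Derive the expected Hagoran reflex of *kamgenlor:
Hagoran: *kamgenlor
  kamgenlor → kamkenlor   [unconditioned shift]
  kamkenlor (rule 2 does not apply)
  kamkenlor → kamkinlor   [vowel merger]
  kamkinlor → kemkinlor   [vowel merger]
  giving Hagoran kemkinlor.
Hagoran 'kemkinlor' matches the regular reflex exactly, so the pair is cognate.

yes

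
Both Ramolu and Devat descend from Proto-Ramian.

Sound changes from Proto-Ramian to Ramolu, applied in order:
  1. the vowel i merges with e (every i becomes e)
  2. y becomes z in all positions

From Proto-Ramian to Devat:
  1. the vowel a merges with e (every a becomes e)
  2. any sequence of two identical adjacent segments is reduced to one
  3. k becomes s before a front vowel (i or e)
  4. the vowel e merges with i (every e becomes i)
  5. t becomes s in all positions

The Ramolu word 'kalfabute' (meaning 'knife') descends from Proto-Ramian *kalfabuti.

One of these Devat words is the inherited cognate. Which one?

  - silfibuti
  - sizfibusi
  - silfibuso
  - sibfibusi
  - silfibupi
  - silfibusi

silfibusi

Devat: *kalfabuti > kelfebuti > selfebuti > silfibuti > silfibusi  (by vowel merger, palatalisation, vowel merger, unconditioned shift)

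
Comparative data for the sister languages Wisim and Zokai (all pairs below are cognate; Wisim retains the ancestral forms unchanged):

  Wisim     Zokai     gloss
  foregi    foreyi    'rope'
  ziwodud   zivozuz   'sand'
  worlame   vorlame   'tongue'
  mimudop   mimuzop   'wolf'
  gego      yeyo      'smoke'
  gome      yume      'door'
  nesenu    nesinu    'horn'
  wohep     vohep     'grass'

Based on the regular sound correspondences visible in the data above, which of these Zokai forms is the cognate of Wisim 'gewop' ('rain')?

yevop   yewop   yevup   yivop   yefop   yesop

gego ~ yeyo — Wisim g corresponds to Zokai y word-initially before a front vowel.
ziwodud ~ zivozuz — Wisim w corresponds to Zokai v between vowels (before a back vowel).
Applying these to Wisim 'gewop':
  gewop → yewop   (g→y word-initially before a front vowel)
  yewop → yevop   (w→v between vowels (before a back vowel))
So the Zokai cognate is 'yevop'.

yevop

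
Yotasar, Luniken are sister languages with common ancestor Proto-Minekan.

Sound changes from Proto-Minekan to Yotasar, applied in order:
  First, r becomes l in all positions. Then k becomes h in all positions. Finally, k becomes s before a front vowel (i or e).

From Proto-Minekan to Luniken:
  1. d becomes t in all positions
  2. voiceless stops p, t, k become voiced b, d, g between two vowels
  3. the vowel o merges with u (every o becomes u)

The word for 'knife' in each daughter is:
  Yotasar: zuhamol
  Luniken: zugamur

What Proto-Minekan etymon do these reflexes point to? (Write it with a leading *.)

Position 7: Yotasar has l, Luniken has r. Luniken preserves r here (none of its changes turn any other segment into r), so the proto-segment is *r.
Position 3: Yotasar has h, Luniken has g. Taking the neighbouring segments as reconstructed: Yotasar h could go back to *k or *h; Luniken g could go back to *k or *g — the one source consistent with every daughter is *k.
Position 6: Yotasar has o, Luniken has u. Yotasar preserves o here (none of its changes turn any other segment into o), so the proto-segment is *o.
This points to *zukamor. Verify forward in each daughter:
Yotasar: *zukamor > zukamol > zuhamol  (by unconditioned shift, unconditioned shift)
Luniken: *zukamor
  zukamor (rule 1 does not apply)
  zukamor → zugamor   [intervocalic voicing]
  zugamor → zugamur   [vowel merger]
  giving Luniken zugamur.
Only *zukamor yields all of Yotasar zuhamol, Luniken zugamur.

*zukamor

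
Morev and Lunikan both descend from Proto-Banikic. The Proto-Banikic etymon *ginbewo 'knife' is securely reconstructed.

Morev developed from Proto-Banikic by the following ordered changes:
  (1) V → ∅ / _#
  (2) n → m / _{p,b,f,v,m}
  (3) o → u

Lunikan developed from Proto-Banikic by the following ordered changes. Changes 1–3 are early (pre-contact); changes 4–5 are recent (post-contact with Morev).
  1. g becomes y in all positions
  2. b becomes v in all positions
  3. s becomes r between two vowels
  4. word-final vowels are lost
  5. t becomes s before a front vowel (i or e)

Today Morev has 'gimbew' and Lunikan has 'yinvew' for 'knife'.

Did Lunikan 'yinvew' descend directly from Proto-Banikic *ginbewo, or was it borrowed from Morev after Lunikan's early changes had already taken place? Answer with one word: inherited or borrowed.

If inherited, *ginbewo would pass through all of Lunikan's changes:
Lunikan: *ginbewo
  ginbewo → yinbewo   [unconditioned shift]
  yinbewo → yinvewo   [unconditioned shift]
  yinvewo (rule 3 does not apply)
  yinvewo → yinvew   [apocope]
  yinvew (rule 5 does not apply)
  giving Lunikan yinvew.
If borrowed from Morev 'gimbew' after the early changes, it would undergo only the recent ones:
  rule 4 (apocope): no change (gimbew)
  rule 5 (palatalisation): no change (gimbew)
  ⇒ as a loan: gimbew
Lunikan 'yinvew' matches the inherited outcome exactly, so it is an inherited cognate, not a loan.

inherited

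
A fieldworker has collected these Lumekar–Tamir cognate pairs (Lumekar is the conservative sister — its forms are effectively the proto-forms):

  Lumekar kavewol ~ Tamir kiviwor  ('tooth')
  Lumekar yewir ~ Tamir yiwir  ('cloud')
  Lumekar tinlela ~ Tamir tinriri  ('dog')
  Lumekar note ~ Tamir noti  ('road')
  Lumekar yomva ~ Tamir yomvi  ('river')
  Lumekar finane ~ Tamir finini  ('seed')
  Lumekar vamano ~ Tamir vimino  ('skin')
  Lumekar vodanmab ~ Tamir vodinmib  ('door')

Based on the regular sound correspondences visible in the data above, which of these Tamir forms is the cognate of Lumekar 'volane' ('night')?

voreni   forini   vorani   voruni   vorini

vorini

tinlela ~ tinriri — Lumekar l corresponds to Tamir r between vowels (before a back vowel).
finane ~ finini, vamano ~ vimino — Lumekar a corresponds to Tamir i after a consonant, before a nasal.
note ~ noti, finane ~ finini — Lumekar e corresponds to Tamir i word-finally.
Applying these to Lumekar 'volane':
  volane → vorane   (l→r between vowels (before a back vowel))
  vorane → vorine   (a→i after a consonant, before a nasal)
  vorine → vorini   (e→i word-finally)
So the Tamir cognate is 'vorini'.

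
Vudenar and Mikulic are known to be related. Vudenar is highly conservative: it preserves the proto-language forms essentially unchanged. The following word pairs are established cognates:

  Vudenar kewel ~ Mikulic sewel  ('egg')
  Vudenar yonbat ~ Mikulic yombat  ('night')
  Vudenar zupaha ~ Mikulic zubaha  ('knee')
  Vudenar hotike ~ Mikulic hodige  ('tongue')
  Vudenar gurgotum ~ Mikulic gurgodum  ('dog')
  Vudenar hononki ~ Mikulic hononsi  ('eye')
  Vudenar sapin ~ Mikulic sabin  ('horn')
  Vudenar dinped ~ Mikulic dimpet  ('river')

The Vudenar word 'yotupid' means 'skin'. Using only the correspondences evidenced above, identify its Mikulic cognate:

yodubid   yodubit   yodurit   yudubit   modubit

yodubit

gurgotum ~ gurgodum — Vudenar t corresponds to Mikulic d between vowels (before a back vowel).
sapin ~ sabin — Vudenar p corresponds to Mikulic b between vowels (before a front vowel).
dinped ~ dimpet — Vudenar d corresponds to Mikulic t word-finally.
Applying these to Vudenar 'yotupid':
  yotupid → yodupid   (t→d between vowels (before a back vowel))
  yodupid → yodubid   (p→b between vowels (before a front vowel))
  yodubid → yodubit   (d→t word-finally)
So the Mikulic cognate is 'yodubit'.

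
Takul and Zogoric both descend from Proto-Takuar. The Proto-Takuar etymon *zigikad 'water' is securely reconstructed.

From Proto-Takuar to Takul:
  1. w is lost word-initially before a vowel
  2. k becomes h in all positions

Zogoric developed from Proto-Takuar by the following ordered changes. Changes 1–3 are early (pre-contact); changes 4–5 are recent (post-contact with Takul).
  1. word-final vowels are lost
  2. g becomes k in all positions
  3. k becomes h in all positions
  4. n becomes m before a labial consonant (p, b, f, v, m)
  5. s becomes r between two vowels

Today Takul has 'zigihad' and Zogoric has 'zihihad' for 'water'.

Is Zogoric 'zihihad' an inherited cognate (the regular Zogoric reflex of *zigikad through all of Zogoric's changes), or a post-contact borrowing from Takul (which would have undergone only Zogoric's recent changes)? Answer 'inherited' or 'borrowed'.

inherited

If inherited, *zigikad would pass through all of Zogoric's changes:
Zogoric: *zigikad > zikikad > zihihad  (by unconditioned shift, unconditioned shift)
If borrowed from Takul 'zigihad' after the early changes, it would undergo only the recent ones:
  rule 4 (nasal place assimilation): no change (zigihad)
  rule 5 (rhotacism): no change (zigihad)
  ⇒ as a loan: zigihad
Zogoric 'zihihad' matches the inherited outcome exactly, so it is an inherited cognate, not a loan.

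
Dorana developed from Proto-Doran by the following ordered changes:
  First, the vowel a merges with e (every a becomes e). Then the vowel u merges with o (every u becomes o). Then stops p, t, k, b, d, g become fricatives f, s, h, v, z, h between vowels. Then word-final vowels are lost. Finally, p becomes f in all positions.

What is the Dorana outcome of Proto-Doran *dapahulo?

defehol

Dorana: start from *dapahulo.
  rule 1 (vowel merger): dapahulo → depehulo
  rule 2 (vowel merger): depehulo → depeholo
  rule 3 (intervocalic lenition): depeholo → defeholo
  rule 4 (apocope): defeholo → defehol
  rule 5: no change — defehol
  ⇒ Dorana defehol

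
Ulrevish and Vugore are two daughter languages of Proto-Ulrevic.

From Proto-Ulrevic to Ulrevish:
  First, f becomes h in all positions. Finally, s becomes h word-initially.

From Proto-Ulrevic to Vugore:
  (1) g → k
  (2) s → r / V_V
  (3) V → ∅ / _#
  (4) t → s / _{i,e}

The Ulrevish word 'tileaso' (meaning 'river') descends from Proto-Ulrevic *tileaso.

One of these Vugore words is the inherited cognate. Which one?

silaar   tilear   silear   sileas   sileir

Vugore: *tileaso > tilearo > tilear > silear  (by rhotacism, apocope, palatalisation)
Among the options, 'silear' alone shows every Vugore change applied in order.

silear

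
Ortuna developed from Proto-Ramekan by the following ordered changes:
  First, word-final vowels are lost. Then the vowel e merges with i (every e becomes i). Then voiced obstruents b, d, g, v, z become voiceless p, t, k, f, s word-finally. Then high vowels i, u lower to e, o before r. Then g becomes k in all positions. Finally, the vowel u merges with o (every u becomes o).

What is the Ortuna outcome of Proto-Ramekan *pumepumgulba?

Ortuna: *pumepumgulba > pumepumgulb > pumipumgulb > pumipumgulp > pumipumkulp > pomipomkolp  (by apocope, vowel merger, final devoicing, unconditioned shift, vowel merger)

pomipomkolp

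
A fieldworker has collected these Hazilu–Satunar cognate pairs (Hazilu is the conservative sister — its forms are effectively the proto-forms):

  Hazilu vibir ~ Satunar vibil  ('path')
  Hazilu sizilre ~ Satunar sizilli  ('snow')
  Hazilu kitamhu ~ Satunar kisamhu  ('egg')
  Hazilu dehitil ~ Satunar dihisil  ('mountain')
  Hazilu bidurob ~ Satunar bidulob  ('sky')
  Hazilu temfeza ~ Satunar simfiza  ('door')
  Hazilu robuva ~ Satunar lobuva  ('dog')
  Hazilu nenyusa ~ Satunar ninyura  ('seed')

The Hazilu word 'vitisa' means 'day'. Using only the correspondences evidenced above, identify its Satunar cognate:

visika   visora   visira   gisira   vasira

visira

dehitil ~ dihisil — Hazilu t corresponds to Satunar s between vowels (before a front vowel).
nenyusa ~ ninyura — Hazilu s corresponds to Satunar r between vowels (before a back vowel).
Applying these to Hazilu 'vitisa':
  vitisa → visisa   (t→s between vowels (before a front vowel))
  visisa → visira   (s→r between vowels (before a back vowel))
So the Satunar cognate is 'visira'.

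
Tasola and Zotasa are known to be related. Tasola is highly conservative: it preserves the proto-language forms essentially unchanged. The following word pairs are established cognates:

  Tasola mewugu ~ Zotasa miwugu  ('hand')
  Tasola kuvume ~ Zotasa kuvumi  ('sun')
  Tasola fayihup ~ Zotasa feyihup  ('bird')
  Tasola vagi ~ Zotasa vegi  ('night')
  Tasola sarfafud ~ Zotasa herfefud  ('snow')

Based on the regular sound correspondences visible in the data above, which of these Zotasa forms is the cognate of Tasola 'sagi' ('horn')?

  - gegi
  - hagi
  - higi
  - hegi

sarfafud ~ herfefud — Tasola s corresponds to Zotasa h word-initially before a back vowel.
fayihup ~ feyihup, vagi ~ vegi — Tasola a corresponds to Zotasa e after a consonant, before a consonant other than r, m, n, p, b, f, v.
Applying these to Tasola 'sagi':
  sagi → hagi   (s→h word-initially before a back vowel)
  hagi → hegi   (a→e after a consonant, before a consonant other than r, m, n, p, b, f, v)
So the Zotasa cognate is 'hegi'.

hegi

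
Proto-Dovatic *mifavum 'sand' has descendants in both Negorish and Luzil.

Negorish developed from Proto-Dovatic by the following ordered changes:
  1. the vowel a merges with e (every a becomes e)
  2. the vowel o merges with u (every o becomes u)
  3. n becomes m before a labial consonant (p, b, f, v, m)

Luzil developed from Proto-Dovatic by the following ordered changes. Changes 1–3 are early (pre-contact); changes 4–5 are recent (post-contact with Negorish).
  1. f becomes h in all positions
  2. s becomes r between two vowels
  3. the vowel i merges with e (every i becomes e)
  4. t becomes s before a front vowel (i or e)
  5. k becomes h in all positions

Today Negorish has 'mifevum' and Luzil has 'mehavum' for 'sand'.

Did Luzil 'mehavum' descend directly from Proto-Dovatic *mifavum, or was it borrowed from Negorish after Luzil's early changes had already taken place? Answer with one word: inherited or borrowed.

inherited

If inherited, *mifavum would pass through all of Luzil's changes:
Luzil: *mifavum
  mifavum → mihavum   [unconditioned shift]
  mihavum (rule 2 does not apply)
  mihavum → mehavum   [vowel merger]
  mehavum (rule 4 does not apply)
  mehavum (rule 5 does not apply)
  giving Luzil mehavum.
If borrowed from Negorish 'mifevum' after the early changes, it would undergo only the recent ones:
  rule 4 (palatalisation): no change (mifevum)
  rule 5 (unconditioned shift): no change (mifevum)
  ⇒ as a loan: mifevum
Luzil 'mehavum' matches the inherited outcome exactly, so it is an inherited cognate, not a loan.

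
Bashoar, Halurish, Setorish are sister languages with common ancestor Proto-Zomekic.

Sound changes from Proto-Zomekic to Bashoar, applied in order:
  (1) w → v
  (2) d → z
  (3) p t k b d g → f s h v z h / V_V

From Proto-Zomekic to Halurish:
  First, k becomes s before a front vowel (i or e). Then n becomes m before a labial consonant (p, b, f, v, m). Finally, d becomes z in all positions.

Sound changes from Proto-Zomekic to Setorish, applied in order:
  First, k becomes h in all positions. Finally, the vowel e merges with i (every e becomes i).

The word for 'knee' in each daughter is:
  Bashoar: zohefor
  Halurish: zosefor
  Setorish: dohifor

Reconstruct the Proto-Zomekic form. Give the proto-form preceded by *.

*dokefor

Position 4: Bashoar has e, Halurish has e, Setorish has i. Bashoar preserves e here (none of its changes turn any other segment into e), so the proto-segment is *e.
Position 3: Bashoar has h, Halurish has s, Setorish has h. Taking the neighbouring segments as reconstructed: Bashoar h could go back to *k or *g or *h; Halurish s could go back to *k or *s; Setorish h could go back to *k or *h — the one source consistent with every daughter is *k.
Verify the candidate proto-form against each daughter:
Bashoar: start from *dokefor.
  rule 1: no change — dokefor
  rule 2 (unconditioned shift): dokefor → zokefor
  rule 3 (intervocalic lenition): zokefor → zohefor
  ⇒ Bashoar zohefor
Halurish: start from *dokefor.
  rule 1 (palatalisation): dokefor → dosefor
  rule 2: no change — dosefor
  rule 3 (unconditioned shift): dosefor → zosefor
  ⇒ Halurish zosefor
Setorish: *dokefor > dohefor > dohifor  (by unconditioned shift, vowel merger)
*dokefor is the unique common source.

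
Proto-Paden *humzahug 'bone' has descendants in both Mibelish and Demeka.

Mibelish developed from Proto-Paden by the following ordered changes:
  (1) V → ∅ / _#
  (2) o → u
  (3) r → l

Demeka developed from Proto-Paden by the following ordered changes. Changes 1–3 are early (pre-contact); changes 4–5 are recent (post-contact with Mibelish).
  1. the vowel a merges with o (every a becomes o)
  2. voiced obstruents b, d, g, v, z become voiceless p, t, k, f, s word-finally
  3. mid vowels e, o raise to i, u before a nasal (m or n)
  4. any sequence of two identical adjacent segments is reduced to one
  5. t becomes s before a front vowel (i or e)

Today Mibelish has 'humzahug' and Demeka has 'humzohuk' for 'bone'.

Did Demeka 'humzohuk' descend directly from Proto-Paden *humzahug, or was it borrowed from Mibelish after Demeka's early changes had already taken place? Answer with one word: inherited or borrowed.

inherited

If inherited, *humzahug would pass through all of Demeka's changes:
Demeka: *humzahug > humzohug > humzohuk  (by vowel merger, final devoicing)
If borrowed from Mibelish 'humzahug' after the early changes, it would undergo only the recent ones:
  rule 4 (degemination): no change (humzahug)
  rule 5 (palatalisation): no change (humzahug)
  ⇒ as a loan: humzahug
Demeka 'humzohuk' matches the inherited outcome exactly, so it is an inherited cognate, not a loan.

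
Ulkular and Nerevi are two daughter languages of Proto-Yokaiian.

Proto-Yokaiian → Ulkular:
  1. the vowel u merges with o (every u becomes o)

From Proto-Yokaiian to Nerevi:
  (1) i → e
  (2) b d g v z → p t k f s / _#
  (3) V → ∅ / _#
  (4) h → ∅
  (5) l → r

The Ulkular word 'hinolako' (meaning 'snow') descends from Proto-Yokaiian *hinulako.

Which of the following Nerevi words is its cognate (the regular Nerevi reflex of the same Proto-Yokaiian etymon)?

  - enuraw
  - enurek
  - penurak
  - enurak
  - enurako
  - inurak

enurak

Nerevi: *hinulako > henulako > henulak > enulak > enurak  (by vowel merger, apocope, h-loss, unconditioned shift)
Only 'enurak' matches the regular Nerevi development of *hinulako.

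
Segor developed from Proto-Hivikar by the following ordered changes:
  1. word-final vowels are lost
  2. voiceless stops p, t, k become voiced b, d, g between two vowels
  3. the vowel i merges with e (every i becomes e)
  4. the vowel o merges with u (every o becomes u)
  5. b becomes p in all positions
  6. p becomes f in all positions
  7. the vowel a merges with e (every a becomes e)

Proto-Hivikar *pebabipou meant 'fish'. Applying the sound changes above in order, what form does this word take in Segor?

fefefefu

Segor: *pebabipou > pebabipo > pebabibo > pebabebo > pebabebu > pepapepu > fefafefu > fefefefu  (by apocope, intervocalic voicing, vowel merger, vowel merger, unconditioned shift, unconditioned shift, vowel merger)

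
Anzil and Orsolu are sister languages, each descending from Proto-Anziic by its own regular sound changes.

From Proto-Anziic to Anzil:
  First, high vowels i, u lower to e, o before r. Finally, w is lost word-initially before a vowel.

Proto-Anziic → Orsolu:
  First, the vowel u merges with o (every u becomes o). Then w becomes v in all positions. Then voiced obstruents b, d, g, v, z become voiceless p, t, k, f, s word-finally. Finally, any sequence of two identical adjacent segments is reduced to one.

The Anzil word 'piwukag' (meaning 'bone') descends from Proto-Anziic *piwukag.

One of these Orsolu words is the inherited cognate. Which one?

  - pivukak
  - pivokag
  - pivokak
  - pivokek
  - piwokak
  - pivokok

pivokak

Orsolu: start from *piwukag.
  rule 1 (vowel merger): piwukag → piwokag
  rule 2 (unconditioned shift): piwokag → pivokag
  rule 3 (final devoicing): pivokag → pivokak
  rule 4: no change — pivokak
  ⇒ Orsolu pivokak
Only 'pivokak' matches the regular Orsolu development of *piwukag.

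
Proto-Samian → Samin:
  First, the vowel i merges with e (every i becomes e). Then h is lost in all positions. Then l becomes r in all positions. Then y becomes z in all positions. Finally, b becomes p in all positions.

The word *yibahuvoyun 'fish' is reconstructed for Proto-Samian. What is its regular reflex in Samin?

Samin: start from *yibahuvoyun.
  rule 1 (vowel merger): yibahuvoyun → yebahuvoyun
  rule 2 (h-loss): yebahuvoyun → yebauvoyun
  rule 3: no change — yebauvoyun
  rule 4 (unconditioned shift): yebauvoyun → zebauvozun
  rule 5 (unconditioned shift): zebauvozun → zepauvozun
  ⇒ Samin zepauvozun

zepauvozun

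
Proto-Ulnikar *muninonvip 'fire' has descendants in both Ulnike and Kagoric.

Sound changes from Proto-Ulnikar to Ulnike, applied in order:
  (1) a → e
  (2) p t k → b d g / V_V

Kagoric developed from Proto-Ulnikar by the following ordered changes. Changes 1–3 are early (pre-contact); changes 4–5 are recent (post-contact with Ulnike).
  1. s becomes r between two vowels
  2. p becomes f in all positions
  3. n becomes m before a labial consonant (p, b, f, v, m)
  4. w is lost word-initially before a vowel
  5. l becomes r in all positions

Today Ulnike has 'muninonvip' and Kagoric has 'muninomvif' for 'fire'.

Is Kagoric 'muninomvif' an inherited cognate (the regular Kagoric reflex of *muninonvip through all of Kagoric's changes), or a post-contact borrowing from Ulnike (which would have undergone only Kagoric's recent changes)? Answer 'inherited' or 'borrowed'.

If inherited, *muninonvip would pass through all of Kagoric's changes:
Kagoric: start from *muninonvip.
  rule 1: no change — muninonvip
  rule 2 (unconditioned shift): muninonvip → muninonvif
  rule 3 (nasal place assimilation): muninonvif → muninomvif
  rule 4: no change — muninomvif
  rule 5: no change — muninomvif
  ⇒ Kagoric muninomvif
If borrowed from Ulnike 'muninonvip' after the early changes, it would undergo only the recent ones:
  rule 4 (glide loss): no change (muninonvip)
  rule 5 (unconditioned shift): no change (muninonvip)
  ⇒ as a loan: muninonvip
Kagoric 'muninomvif' matches the inherited outcome exactly, so it is an inherited cognate, not a loan.

inherited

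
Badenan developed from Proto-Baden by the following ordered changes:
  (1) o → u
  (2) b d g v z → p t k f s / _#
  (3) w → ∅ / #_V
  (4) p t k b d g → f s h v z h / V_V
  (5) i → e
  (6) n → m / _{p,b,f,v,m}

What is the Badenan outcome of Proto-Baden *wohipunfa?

Badenan: start from *wohipunfa.
  rule 1 (vowel merger): wohipunfa → wuhipunfa
  rule 2: no change — wuhipunfa
  rule 3 (glide loss): wuhipunfa → uhipunfa
  rule 4 (intervocalic lenition): uhipunfa → uhifunfa
  rule 5 (vowel merger): uhifunfa → uhefunfa
  rule 6 (nasal place assimilation): uhefunfa → uhefumfa
  ⇒ Badenan uhefumfa

uhefumfa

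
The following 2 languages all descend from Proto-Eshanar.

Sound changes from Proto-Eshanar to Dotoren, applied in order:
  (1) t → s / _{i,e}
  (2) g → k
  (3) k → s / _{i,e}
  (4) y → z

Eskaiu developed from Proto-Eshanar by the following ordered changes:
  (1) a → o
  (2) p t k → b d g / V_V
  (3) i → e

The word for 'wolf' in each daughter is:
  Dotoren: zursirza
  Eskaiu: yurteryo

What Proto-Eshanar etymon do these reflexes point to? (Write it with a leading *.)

Position 8: Dotoren has a, Eskaiu has o. Dotoren preserves a here (none of its changes turn any other segment into a), so the proto-segment is *a.
Position 7: Dotoren has z, Eskaiu has y. Eskaiu preserves y here (none of its changes turn any other segment into y), so the proto-segment is *y.
This points to *yurtirya. Verify forward in each daughter:
Dotoren: start from *yurtirya.
  rule 1 (palatalisation): yurtirya → yursirya
  rule 2: no change — yursirya
  rule 3: no change — yursirya
  rule 4 (unconditioned shift): yursirya → zursirza
  ⇒ Dotoren zursirza
Eskaiu: *yurtirya
  yurtirya → yurtiryo   [vowel merger]
  yurtiryo (rule 2 does not apply)
  yurtiryo → yurteryo   [vowel merger]
  giving Eskaiu yurteryo.
No other proto-form is consistent with every reflex, so the reconstruction is *yurtirya.

*yurtirya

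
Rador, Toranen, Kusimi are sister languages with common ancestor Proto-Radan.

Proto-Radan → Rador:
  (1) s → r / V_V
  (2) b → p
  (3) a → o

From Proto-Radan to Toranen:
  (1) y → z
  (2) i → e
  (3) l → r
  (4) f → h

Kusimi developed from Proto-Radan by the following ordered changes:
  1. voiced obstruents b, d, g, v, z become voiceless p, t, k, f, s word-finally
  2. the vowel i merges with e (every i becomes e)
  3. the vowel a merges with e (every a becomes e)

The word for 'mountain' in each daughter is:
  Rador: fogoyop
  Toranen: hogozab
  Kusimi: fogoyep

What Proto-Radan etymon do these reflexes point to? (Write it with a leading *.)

*fogoyab

Position 1: Rador has f, Toranen has h, Kusimi has f. Rador preserves f here (none of its changes turn any other segment into f), so the proto-segment is *f.
Position 7: Rador has p, Toranen has b, Kusimi has p. Toranen preserves b here (none of its changes turn any other segment into b), so the proto-segment is *b.
Position 6: Rador has o, Toranen has a, Kusimi has e. Toranen preserves a here (none of its changes turn any other segment into a), so the proto-segment is *a.
Continuing position by position gives *fogoyab; check it forward:
Rador: *fogoyab > fogoyap > fogoyop  (by unconditioned shift, vowel merger)
Toranen: *fogoyab
  fogoyab → fogozab   [unconditioned shift]
  fogozab (rule 2 does not apply)
  fogozab (rule 3 does not apply)
  fogozab → hogozab   [unconditioned shift]
  giving Toranen hogozab.
Kusimi: *fogoyab > fogoyap > fogoyep  (by final devoicing, vowel merger)
*fogoyab is the unique common source.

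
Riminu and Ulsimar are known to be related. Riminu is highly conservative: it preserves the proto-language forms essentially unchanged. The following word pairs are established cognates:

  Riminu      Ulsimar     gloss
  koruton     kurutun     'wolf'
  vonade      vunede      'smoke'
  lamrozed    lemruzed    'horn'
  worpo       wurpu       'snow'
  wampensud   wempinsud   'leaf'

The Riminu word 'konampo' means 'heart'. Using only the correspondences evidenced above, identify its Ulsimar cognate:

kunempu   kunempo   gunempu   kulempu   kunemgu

koruton ~ kurutun, vonade ~ vunede — Riminu o corresponds to Ulsimar u after a consonant, before a nasal.
lamrozed ~ lemruzed, wampensud ~ wempinsud — Riminu a corresponds to Ulsimar e after a consonant, before a nasal.
worpo ~ wurpu — Riminu o corresponds to Ulsimar u word-finally.
Applying these to Riminu 'konampo':
  konampo → kunampo   (o→u after a consonant, before a nasal)
  kunampo → kunempo   (a→e after a consonant, before a nasal)
  kunempo → kunempu   (o→u word-finally)
So the Ulsimar cognate is 'kunempu'.

kunempu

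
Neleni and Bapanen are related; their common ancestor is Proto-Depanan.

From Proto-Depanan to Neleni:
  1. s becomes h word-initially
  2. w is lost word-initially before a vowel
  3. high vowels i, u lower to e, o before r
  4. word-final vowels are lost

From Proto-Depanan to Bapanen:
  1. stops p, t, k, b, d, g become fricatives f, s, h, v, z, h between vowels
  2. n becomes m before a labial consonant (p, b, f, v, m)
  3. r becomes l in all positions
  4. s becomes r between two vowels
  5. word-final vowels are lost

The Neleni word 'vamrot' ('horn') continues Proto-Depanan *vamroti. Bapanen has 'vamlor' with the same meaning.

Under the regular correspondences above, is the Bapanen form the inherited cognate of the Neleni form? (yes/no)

yes

Derive the expected Bapanen reflex of *vamroti:
Bapanen: start from *vamroti.
  rule 1 (intervocalic lenition): vamroti → vamrosi
  rule 2: no change — vamrosi
  rule 3 (unconditioned shift): vamrosi → vamlosi
  rule 4 (rhotacism): vamlosi → vamlori
  rule 5 (apocope): vamlori → vamlor
  ⇒ Bapanen vamlor
Bapanen 'vamlor' matches the regular reflex exactly, so the pair is cognate.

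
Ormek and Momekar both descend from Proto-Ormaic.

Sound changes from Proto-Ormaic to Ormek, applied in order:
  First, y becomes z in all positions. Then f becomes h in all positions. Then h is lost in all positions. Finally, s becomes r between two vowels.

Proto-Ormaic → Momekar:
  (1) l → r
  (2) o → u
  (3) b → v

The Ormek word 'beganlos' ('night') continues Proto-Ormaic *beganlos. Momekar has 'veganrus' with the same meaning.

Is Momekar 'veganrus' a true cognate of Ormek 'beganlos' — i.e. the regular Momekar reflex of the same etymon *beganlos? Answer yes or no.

Derive the expected Momekar reflex of *beganlos:
Momekar: *beganlos
  beganlos → beganros   [unconditioned shift]
  beganros → beganrus   [vowel merger]
  beganrus → veganrus   [unconditioned shift]
  giving Momekar veganrus.
Momekar 'veganrus' matches the regular reflex exactly, so the pair is cognate.

yes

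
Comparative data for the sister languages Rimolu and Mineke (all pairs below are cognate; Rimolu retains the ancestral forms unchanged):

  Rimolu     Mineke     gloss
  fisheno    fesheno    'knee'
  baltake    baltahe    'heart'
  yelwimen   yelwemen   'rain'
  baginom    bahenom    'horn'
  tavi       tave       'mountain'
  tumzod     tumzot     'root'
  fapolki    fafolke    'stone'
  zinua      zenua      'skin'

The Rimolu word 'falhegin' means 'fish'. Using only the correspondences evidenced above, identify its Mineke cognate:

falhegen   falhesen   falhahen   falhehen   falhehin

baginom ~ bahenom — Rimolu g corresponds to Mineke h between vowels (before a front vowel).
baginom ~ bahenom, zinua ~ zenua — Rimolu i corresponds to Mineke e after a consonant, before a nasal.
Applying these to Rimolu 'falhegin':
  falhegin → falhehin   (g→h between vowels (before a front vowel))
  falhehin → falhehen   (i→e after a consonant, before a nasal)
So the Mineke cognate is 'falhehen'.

falhehen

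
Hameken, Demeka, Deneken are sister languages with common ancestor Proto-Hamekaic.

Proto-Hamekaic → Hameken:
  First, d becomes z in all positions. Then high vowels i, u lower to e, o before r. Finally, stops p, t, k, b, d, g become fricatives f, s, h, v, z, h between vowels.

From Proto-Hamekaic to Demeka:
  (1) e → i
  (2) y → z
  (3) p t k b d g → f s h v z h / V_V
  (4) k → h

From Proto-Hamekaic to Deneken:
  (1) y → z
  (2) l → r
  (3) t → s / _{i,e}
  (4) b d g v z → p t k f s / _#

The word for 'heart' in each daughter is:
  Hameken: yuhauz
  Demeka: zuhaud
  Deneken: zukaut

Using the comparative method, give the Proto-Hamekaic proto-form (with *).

*yukaud

Position 6: Hameken has z, Demeka has d, Deneken has t. Demeka preserves d here (none of its changes turn any other segment into d), so the proto-segment is *d.
Position 1: Hameken has y, Demeka has z, Deneken has z. Hameken preserves y here (none of its changes turn any other segment into y), so the proto-segment is *y.
Continuing position by position gives *yukaud; check it forward:
Hameken: *yukaud > yukauz > yuhauz  (by unconditioned shift, intervocalic lenition)
Demeka: *yukaud
  yukaud (rule 1 does not apply)
  yukaud → zukaud   [unconditioned shift]
  zukaud → zuhaud   [intervocalic lenition]
  zuhaud (rule 4 does not apply)
  giving Demeka zuhaud.
Deneken: *yukaud
  yukaud → zukaud   [unconditioned shift]
  zukaud (rule 2 does not apply)
  zukaud (rule 3 does not apply)
  zukaud → zukaut   [final devoicing]
  giving Deneken zukaut.
Only *yukaud yields all of Hameken yuhauz, Demeka zuhaud, Deneken zukaut.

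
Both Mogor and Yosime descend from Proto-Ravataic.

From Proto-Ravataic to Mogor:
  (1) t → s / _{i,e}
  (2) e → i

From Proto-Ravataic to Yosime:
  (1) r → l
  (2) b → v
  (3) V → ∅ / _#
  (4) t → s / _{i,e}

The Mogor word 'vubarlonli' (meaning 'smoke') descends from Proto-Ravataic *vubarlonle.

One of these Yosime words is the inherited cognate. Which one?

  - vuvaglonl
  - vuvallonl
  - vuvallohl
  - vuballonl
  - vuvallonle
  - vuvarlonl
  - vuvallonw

vuvallonl

Yosime: *vubarlonle
  vubarlonle → vuballonle   [unconditioned shift]
  vuballonle → vuvallonle   [unconditioned shift]
  vuvallonle → vuvallonl   [apocope]
  vuvallonl (rule 4 does not apply)
  giving Yosime vuvallonl.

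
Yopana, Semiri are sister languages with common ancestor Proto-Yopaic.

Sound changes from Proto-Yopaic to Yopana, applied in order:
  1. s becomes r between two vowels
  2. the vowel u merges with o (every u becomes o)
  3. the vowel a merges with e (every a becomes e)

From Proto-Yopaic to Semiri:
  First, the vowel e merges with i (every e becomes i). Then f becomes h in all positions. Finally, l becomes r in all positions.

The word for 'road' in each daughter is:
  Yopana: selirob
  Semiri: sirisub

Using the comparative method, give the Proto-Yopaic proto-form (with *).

Position 2: Yopana has e, Semiri has i. Taking the neighbouring segments as reconstructed: Yopana e could go back to *a or *e; Semiri i could go back to *e or *i — the one source consistent with every daughter is *e.
Position 6: Yopana has o, Semiri has u. Semiri preserves u here (none of its changes turn any other segment into u), so the proto-segment is *u.
This points to *selisub. Verify forward in each daughter:
Yopana: start from *selisub.
  rule 1 (rhotacism): selisub → selirub
  rule 2 (vowel merger): selirub → selirob
  rule 3: no change — selirob
  ⇒ Yopana selirob
Semiri: *selisub > silisub > sirisub  (by vowel merger, unconditioned shift)
Only *selisub yields all of Yopana selirob, Semiri sirisub.

*selisub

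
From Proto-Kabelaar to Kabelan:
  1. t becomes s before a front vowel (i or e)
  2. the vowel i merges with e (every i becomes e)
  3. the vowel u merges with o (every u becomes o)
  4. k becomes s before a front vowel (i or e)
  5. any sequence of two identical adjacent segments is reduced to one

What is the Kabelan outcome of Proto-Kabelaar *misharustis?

Kabelan: *misharustis > misharussis > mesharusses > mesharosses > mesharoses  (by palatalisation, vowel merger, vowel merger, degemination)

mesharoses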